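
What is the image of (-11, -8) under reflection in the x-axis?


Reflection across x-axis: (x, y) -> (x, -y)
(-11, -8) -> (-11, 8)

(-11, 8)


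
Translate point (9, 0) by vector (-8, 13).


Translation: (x+dx, y+dy) = (9+-8, 0+13) = (1, 13)

(1, 13)


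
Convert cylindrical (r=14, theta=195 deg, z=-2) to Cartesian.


x = 14 * cos(195) = -13.523
y = 14 * sin(195) = -3.6235
z = -2

(-13.523, -3.6235, -2)


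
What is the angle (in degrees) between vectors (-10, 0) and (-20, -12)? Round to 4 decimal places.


dot = -10*-20 + 0*-12 = 200
|u| = 10, |v| = 23.3238
cos(angle) = 0.8575
angle = 30.9638 degrees

30.9638 degrees


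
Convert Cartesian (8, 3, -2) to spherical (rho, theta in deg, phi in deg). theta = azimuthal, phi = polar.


rho = sqrt(8^2 + 3^2 + (-2)^2) = 8.775
theta = atan2(3, 8) = 20.556 deg
phi = acos(-2/8.775) = 103.1747 deg

rho = 8.775, theta = 20.556 deg, phi = 103.1747 deg


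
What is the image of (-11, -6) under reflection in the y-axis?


Reflection across y-axis: (x, y) -> (-x, y)
(-11, -6) -> (11, -6)

(11, -6)


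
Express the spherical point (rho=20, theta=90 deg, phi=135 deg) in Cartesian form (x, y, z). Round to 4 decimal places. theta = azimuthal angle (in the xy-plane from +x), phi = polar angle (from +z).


x = 20 * sin(135) * cos(90) = 0
y = 20 * sin(135) * sin(90) = 14.1421
z = 20 * cos(135) = -14.1421

(0, 14.1421, -14.1421)


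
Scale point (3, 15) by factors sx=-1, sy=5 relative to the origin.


Scaling: (x*sx, y*sy) = (3*-1, 15*5) = (-3, 75)

(-3, 75)


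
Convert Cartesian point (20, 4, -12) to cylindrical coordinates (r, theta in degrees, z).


r = sqrt(20^2 + 4^2) = 20.3961
theta = atan2(4, 20) = 11.3099 deg
z = -12

r = 20.3961, theta = 11.3099 deg, z = -12


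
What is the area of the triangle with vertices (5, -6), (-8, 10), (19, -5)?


Area = |x1(y2-y3) + x2(y3-y1) + x3(y1-y2)| / 2
= |5*(10--5) + -8*(-5--6) + 19*(-6-10)| / 2
= 118.5

118.5


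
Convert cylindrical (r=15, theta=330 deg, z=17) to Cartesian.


x = 15 * cos(330) = 12.9904
y = 15 * sin(330) = -7.5
z = 17

(12.9904, -7.5, 17)


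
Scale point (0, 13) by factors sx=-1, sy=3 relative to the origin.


Scaling: (x*sx, y*sy) = (0*-1, 13*3) = (0, 39)

(0, 39)


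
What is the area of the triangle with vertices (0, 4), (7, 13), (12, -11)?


Area = |x1(y2-y3) + x2(y3-y1) + x3(y1-y2)| / 2
= |0*(13--11) + 7*(-11-4) + 12*(4-13)| / 2
= 106.5

106.5


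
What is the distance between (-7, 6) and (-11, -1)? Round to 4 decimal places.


d = sqrt((-11--7)^2 + (-1-6)^2) = 8.0623

8.0623


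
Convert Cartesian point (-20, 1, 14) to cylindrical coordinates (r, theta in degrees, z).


r = sqrt((-20)^2 + 1^2) = 20.025
theta = atan2(1, -20) = 177.1376 deg
z = 14

r = 20.025, theta = 177.1376 deg, z = 14


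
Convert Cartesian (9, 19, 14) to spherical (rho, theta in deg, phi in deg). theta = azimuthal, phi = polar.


rho = sqrt(9^2 + 19^2 + 14^2) = 25.2587
theta = atan2(19, 9) = 64.6538 deg
phi = acos(14/25.2587) = 56.3399 deg

rho = 25.2587, theta = 64.6538 deg, phi = 56.3399 deg


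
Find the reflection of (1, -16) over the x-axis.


Reflection across x-axis: (x, y) -> (x, -y)
(1, -16) -> (1, 16)

(1, 16)


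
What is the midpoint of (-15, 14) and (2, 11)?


Midpoint = ((-15+2)/2, (14+11)/2) = (-6.5, 12.5)

(-6.5, 12.5)


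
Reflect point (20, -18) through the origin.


Reflection through origin: (x, y) -> (-x, -y)
(20, -18) -> (-20, 18)

(-20, 18)


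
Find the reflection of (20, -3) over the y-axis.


Reflection across y-axis: (x, y) -> (-x, y)
(20, -3) -> (-20, -3)

(-20, -3)


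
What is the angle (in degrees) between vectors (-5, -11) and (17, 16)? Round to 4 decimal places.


dot = -5*17 + -11*16 = -261
|u| = 12.083, |v| = 23.3452
cos(angle) = -0.9253
angle = 157.7083 degrees

157.7083 degrees


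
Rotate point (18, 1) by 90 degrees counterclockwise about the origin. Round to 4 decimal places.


x' = 18*cos(90) - 1*sin(90) = -1
y' = 18*sin(90) + 1*cos(90) = 18

(-1, 18)


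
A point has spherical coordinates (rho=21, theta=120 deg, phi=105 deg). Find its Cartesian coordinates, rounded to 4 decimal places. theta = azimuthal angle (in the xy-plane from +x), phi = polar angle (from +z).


x = 21 * sin(105) * cos(120) = -10.1422
y = 21 * sin(105) * sin(120) = 17.5668
z = 21 * cos(105) = -5.4352

(-10.1422, 17.5668, -5.4352)


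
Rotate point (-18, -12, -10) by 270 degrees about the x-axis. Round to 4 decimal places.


x' = -18
y' = -12*cos(270) - -10*sin(270) = -10
z' = -12*sin(270) + -10*cos(270) = 12

(-18, -10, 12)


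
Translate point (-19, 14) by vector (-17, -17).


Translation: (x+dx, y+dy) = (-19+-17, 14+-17) = (-36, -3)

(-36, -3)


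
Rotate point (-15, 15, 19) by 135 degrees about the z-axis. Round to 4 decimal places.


x' = -15*cos(135) - 15*sin(135) = 0
y' = -15*sin(135) + 15*cos(135) = -21.2132
z' = 19

(0, -21.2132, 19)


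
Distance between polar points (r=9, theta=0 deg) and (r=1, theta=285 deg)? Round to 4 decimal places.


d = sqrt(r1^2 + r2^2 - 2*r1*r2*cos(t2-t1))
d = sqrt(9^2 + 1^2 - 2*9*1*cos(285-0)) = 8.7944

8.7944


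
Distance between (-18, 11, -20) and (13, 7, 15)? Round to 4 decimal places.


d = sqrt((13--18)^2 + (7-11)^2 + (15--20)^2) = 46.9255

46.9255


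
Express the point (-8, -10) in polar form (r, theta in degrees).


r = sqrt((-8)^2 + (-10)^2) = 12.8062
theta = atan2(-10, -8) = 231.3402 degrees

r = 12.8062, theta = 231.3402 degrees


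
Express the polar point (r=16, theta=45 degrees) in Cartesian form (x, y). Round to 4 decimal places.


x = 16 * cos(45) = 11.3137
y = 16 * sin(45) = 11.3137

(11.3137, 11.3137)


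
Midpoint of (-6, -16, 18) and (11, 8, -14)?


Midpoint = ((-6+11)/2, (-16+8)/2, (18+-14)/2) = (2.5, -4, 2)

(2.5, -4, 2)


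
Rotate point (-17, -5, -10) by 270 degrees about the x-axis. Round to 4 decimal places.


x' = -17
y' = -5*cos(270) - -10*sin(270) = -10
z' = -5*sin(270) + -10*cos(270) = 5

(-17, -10, 5)


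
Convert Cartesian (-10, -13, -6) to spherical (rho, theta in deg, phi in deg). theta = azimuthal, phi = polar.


rho = sqrt((-10)^2 + (-13)^2 + (-6)^2) = 17.4642
theta = atan2(-13, -10) = 232.4314 deg
phi = acos(-6/17.4642) = 110.0939 deg

rho = 17.4642, theta = 232.4314 deg, phi = 110.0939 deg


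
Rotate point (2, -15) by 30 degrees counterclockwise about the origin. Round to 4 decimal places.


x' = 2*cos(30) - -15*sin(30) = 9.2321
y' = 2*sin(30) + -15*cos(30) = -11.9904

(9.2321, -11.9904)


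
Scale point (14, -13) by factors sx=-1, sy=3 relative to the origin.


Scaling: (x*sx, y*sy) = (14*-1, -13*3) = (-14, -39)

(-14, -39)


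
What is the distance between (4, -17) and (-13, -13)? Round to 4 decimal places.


d = sqrt((-13-4)^2 + (-13--17)^2) = 17.4642

17.4642


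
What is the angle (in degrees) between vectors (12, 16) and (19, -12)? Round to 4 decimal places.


dot = 12*19 + 16*-12 = 36
|u| = 20, |v| = 22.4722
cos(angle) = 0.0801
angle = 85.4057 degrees

85.4057 degrees


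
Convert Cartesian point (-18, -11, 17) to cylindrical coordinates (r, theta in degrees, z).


r = sqrt((-18)^2 + (-11)^2) = 21.095
theta = atan2(-11, -18) = 211.4296 deg
z = 17

r = 21.095, theta = 211.4296 deg, z = 17


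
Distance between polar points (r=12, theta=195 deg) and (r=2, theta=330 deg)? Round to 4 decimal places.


d = sqrt(r1^2 + r2^2 - 2*r1*r2*cos(t2-t1))
d = sqrt(12^2 + 2^2 - 2*12*2*cos(330-195)) = 13.4886

13.4886


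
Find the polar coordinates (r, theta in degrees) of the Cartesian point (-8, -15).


r = sqrt((-8)^2 + (-15)^2) = 17
theta = atan2(-15, -8) = 241.9275 degrees

r = 17, theta = 241.9275 degrees


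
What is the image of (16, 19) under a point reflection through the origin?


Reflection through origin: (x, y) -> (-x, -y)
(16, 19) -> (-16, -19)

(-16, -19)


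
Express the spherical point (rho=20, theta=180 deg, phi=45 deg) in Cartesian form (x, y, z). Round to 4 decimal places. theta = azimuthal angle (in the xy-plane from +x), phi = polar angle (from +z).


x = 20 * sin(45) * cos(180) = -14.1421
y = 20 * sin(45) * sin(180) = 0
z = 20 * cos(45) = 14.1421

(-14.1421, 0, 14.1421)


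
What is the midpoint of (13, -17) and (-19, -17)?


Midpoint = ((13+-19)/2, (-17+-17)/2) = (-3, -17)

(-3, -17)


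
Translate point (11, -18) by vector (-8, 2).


Translation: (x+dx, y+dy) = (11+-8, -18+2) = (3, -16)

(3, -16)


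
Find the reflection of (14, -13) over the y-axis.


Reflection across y-axis: (x, y) -> (-x, y)
(14, -13) -> (-14, -13)

(-14, -13)


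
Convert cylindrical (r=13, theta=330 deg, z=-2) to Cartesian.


x = 13 * cos(330) = 11.2583
y = 13 * sin(330) = -6.5
z = -2

(11.2583, -6.5, -2)


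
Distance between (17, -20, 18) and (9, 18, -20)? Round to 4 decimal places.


d = sqrt((9-17)^2 + (18--20)^2 + (-20-18)^2) = 54.3323

54.3323


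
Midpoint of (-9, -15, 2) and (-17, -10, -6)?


Midpoint = ((-9+-17)/2, (-15+-10)/2, (2+-6)/2) = (-13, -12.5, -2)

(-13, -12.5, -2)


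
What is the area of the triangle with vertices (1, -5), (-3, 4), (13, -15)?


Area = |x1(y2-y3) + x2(y3-y1) + x3(y1-y2)| / 2
= |1*(4--15) + -3*(-15--5) + 13*(-5-4)| / 2
= 34

34


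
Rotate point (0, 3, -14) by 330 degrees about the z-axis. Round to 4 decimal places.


x' = 0*cos(330) - 3*sin(330) = 1.5
y' = 0*sin(330) + 3*cos(330) = 2.5981
z' = -14

(1.5, 2.5981, -14)


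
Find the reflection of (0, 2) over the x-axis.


Reflection across x-axis: (x, y) -> (x, -y)
(0, 2) -> (0, -2)

(0, -2)


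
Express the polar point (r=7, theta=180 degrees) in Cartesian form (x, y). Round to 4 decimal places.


x = 7 * cos(180) = -7
y = 7 * sin(180) = 0

(-7, 0)


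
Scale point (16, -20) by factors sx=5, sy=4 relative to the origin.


Scaling: (x*sx, y*sy) = (16*5, -20*4) = (80, -80)

(80, -80)


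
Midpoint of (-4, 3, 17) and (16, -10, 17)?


Midpoint = ((-4+16)/2, (3+-10)/2, (17+17)/2) = (6, -3.5, 17)

(6, -3.5, 17)


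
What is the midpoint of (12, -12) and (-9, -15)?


Midpoint = ((12+-9)/2, (-12+-15)/2) = (1.5, -13.5)

(1.5, -13.5)


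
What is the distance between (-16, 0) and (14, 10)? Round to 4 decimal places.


d = sqrt((14--16)^2 + (10-0)^2) = 31.6228

31.6228


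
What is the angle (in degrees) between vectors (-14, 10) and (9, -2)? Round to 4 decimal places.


dot = -14*9 + 10*-2 = -146
|u| = 17.2047, |v| = 9.2195
cos(angle) = -0.9204
angle = 156.9911 degrees

156.9911 degrees


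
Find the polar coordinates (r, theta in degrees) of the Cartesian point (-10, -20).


r = sqrt((-10)^2 + (-20)^2) = 22.3607
theta = atan2(-20, -10) = 243.4349 degrees

r = 22.3607, theta = 243.4349 degrees


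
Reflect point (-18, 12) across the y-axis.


Reflection across y-axis: (x, y) -> (-x, y)
(-18, 12) -> (18, 12)

(18, 12)


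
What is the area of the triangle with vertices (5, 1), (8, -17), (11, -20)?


Area = |x1(y2-y3) + x2(y3-y1) + x3(y1-y2)| / 2
= |5*(-17--20) + 8*(-20-1) + 11*(1--17)| / 2
= 22.5

22.5


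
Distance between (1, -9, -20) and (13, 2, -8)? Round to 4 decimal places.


d = sqrt((13-1)^2 + (2--9)^2 + (-8--20)^2) = 20.2237

20.2237


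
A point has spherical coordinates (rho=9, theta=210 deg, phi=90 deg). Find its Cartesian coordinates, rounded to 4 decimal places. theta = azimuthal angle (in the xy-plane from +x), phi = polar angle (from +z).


x = 9 * sin(90) * cos(210) = -7.7942
y = 9 * sin(90) * sin(210) = -4.5
z = 9 * cos(90) = 0

(-7.7942, -4.5, 0)


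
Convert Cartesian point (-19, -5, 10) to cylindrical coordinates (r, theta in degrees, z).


r = sqrt((-19)^2 + (-5)^2) = 19.6469
theta = atan2(-5, -19) = 194.7436 deg
z = 10

r = 19.6469, theta = 194.7436 deg, z = 10


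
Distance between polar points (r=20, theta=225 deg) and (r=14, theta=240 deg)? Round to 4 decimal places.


d = sqrt(r1^2 + r2^2 - 2*r1*r2*cos(t2-t1))
d = sqrt(20^2 + 14^2 - 2*20*14*cos(240-225)) = 7.4217

7.4217


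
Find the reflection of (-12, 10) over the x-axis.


Reflection across x-axis: (x, y) -> (x, -y)
(-12, 10) -> (-12, -10)

(-12, -10)


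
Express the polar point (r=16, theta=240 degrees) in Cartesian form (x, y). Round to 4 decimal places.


x = 16 * cos(240) = -8
y = 16 * sin(240) = -13.8564

(-8, -13.8564)


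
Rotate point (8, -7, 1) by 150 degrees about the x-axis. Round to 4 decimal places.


x' = 8
y' = -7*cos(150) - 1*sin(150) = 5.5622
z' = -7*sin(150) + 1*cos(150) = -4.366

(8, 5.5622, -4.366)


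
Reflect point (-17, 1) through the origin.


Reflection through origin: (x, y) -> (-x, -y)
(-17, 1) -> (17, -1)

(17, -1)


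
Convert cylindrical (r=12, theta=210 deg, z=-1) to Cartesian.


x = 12 * cos(210) = -10.3923
y = 12 * sin(210) = -6
z = -1

(-10.3923, -6, -1)


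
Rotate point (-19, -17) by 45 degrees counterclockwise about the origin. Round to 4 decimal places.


x' = -19*cos(45) - -17*sin(45) = -1.4142
y' = -19*sin(45) + -17*cos(45) = -25.4558

(-1.4142, -25.4558)


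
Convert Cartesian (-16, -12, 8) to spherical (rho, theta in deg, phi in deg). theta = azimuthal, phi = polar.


rho = sqrt((-16)^2 + (-12)^2 + 8^2) = 21.5407
theta = atan2(-12, -16) = 216.8699 deg
phi = acos(8/21.5407) = 68.1986 deg

rho = 21.5407, theta = 216.8699 deg, phi = 68.1986 deg


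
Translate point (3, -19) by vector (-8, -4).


Translation: (x+dx, y+dy) = (3+-8, -19+-4) = (-5, -23)

(-5, -23)


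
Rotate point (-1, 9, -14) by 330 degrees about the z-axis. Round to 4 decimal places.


x' = -1*cos(330) - 9*sin(330) = 3.634
y' = -1*sin(330) + 9*cos(330) = 8.2942
z' = -14

(3.634, 8.2942, -14)


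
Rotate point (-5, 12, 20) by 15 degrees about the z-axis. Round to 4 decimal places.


x' = -5*cos(15) - 12*sin(15) = -7.9355
y' = -5*sin(15) + 12*cos(15) = 10.297
z' = 20

(-7.9355, 10.297, 20)


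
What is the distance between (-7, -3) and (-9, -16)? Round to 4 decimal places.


d = sqrt((-9--7)^2 + (-16--3)^2) = 13.1529

13.1529


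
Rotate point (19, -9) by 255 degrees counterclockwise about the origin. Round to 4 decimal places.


x' = 19*cos(255) - -9*sin(255) = -13.6109
y' = 19*sin(255) + -9*cos(255) = -16.0232

(-13.6109, -16.0232)


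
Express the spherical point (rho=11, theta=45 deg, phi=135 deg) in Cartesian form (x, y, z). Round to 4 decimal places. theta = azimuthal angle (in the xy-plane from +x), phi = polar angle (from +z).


x = 11 * sin(135) * cos(45) = 5.5
y = 11 * sin(135) * sin(45) = 5.5
z = 11 * cos(135) = -7.7782

(5.5, 5.5, -7.7782)


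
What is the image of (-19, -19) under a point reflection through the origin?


Reflection through origin: (x, y) -> (-x, -y)
(-19, -19) -> (19, 19)

(19, 19)


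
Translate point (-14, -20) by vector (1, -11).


Translation: (x+dx, y+dy) = (-14+1, -20+-11) = (-13, -31)

(-13, -31)


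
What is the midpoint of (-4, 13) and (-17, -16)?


Midpoint = ((-4+-17)/2, (13+-16)/2) = (-10.5, -1.5)

(-10.5, -1.5)


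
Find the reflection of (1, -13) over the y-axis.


Reflection across y-axis: (x, y) -> (-x, y)
(1, -13) -> (-1, -13)

(-1, -13)


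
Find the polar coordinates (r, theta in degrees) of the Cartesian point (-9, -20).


r = sqrt((-9)^2 + (-20)^2) = 21.9317
theta = atan2(-20, -9) = 245.7723 degrees

r = 21.9317, theta = 245.7723 degrees


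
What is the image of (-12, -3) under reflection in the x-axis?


Reflection across x-axis: (x, y) -> (x, -y)
(-12, -3) -> (-12, 3)

(-12, 3)


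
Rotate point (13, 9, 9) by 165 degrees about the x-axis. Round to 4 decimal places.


x' = 13
y' = 9*cos(165) - 9*sin(165) = -11.0227
z' = 9*sin(165) + 9*cos(165) = -6.364

(13, -11.0227, -6.364)


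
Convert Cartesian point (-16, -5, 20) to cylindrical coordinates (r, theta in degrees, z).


r = sqrt((-16)^2 + (-5)^2) = 16.7631
theta = atan2(-5, -16) = 197.354 deg
z = 20

r = 16.7631, theta = 197.354 deg, z = 20


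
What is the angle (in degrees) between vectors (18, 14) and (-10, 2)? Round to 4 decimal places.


dot = 18*-10 + 14*2 = -152
|u| = 22.8035, |v| = 10.198
cos(angle) = -0.6536
angle = 130.8151 degrees

130.8151 degrees


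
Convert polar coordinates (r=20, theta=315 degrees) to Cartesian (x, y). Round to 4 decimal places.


x = 20 * cos(315) = 14.1421
y = 20 * sin(315) = -14.1421

(14.1421, -14.1421)


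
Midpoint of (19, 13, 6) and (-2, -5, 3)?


Midpoint = ((19+-2)/2, (13+-5)/2, (6+3)/2) = (8.5, 4, 4.5)

(8.5, 4, 4.5)


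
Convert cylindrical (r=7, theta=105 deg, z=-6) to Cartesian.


x = 7 * cos(105) = -1.8117
y = 7 * sin(105) = 6.7615
z = -6

(-1.8117, 6.7615, -6)


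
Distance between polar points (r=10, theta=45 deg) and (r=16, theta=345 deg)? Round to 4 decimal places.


d = sqrt(r1^2 + r2^2 - 2*r1*r2*cos(t2-t1))
d = sqrt(10^2 + 16^2 - 2*10*16*cos(345-45)) = 14

14


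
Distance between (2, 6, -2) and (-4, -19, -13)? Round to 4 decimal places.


d = sqrt((-4-2)^2 + (-19-6)^2 + (-13--2)^2) = 27.9643

27.9643


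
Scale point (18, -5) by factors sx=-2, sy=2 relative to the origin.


Scaling: (x*sx, y*sy) = (18*-2, -5*2) = (-36, -10)

(-36, -10)


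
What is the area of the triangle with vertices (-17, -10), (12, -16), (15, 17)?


Area = |x1(y2-y3) + x2(y3-y1) + x3(y1-y2)| / 2
= |-17*(-16-17) + 12*(17--10) + 15*(-10--16)| / 2
= 487.5

487.5


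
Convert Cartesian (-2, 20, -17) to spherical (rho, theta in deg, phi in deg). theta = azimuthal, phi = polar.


rho = sqrt((-2)^2 + 20^2 + (-17)^2) = 26.3249
theta = atan2(20, -2) = 95.7106 deg
phi = acos(-17/26.3249) = 130.2239 deg

rho = 26.3249, theta = 95.7106 deg, phi = 130.2239 deg


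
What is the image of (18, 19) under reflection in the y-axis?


Reflection across y-axis: (x, y) -> (-x, y)
(18, 19) -> (-18, 19)

(-18, 19)


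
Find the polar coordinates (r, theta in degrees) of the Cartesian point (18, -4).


r = sqrt(18^2 + (-4)^2) = 18.4391
theta = atan2(-4, 18) = 347.4712 degrees

r = 18.4391, theta = 347.4712 degrees


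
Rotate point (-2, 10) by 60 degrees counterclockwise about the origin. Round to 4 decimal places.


x' = -2*cos(60) - 10*sin(60) = -9.6603
y' = -2*sin(60) + 10*cos(60) = 3.2679

(-9.6603, 3.2679)


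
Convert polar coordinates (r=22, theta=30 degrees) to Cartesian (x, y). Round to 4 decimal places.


x = 22 * cos(30) = 19.0526
y = 22 * sin(30) = 11

(19.0526, 11)


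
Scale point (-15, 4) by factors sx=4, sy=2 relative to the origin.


Scaling: (x*sx, y*sy) = (-15*4, 4*2) = (-60, 8)

(-60, 8)


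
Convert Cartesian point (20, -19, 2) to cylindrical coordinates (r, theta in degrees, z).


r = sqrt(20^2 + (-19)^2) = 27.5862
theta = atan2(-19, 20) = 316.4688 deg
z = 2

r = 27.5862, theta = 316.4688 deg, z = 2


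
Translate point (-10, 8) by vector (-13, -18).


Translation: (x+dx, y+dy) = (-10+-13, 8+-18) = (-23, -10)

(-23, -10)


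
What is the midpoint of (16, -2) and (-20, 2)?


Midpoint = ((16+-20)/2, (-2+2)/2) = (-2, 0)

(-2, 0)


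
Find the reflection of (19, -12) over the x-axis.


Reflection across x-axis: (x, y) -> (x, -y)
(19, -12) -> (19, 12)

(19, 12)


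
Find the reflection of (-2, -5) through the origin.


Reflection through origin: (x, y) -> (-x, -y)
(-2, -5) -> (2, 5)

(2, 5)


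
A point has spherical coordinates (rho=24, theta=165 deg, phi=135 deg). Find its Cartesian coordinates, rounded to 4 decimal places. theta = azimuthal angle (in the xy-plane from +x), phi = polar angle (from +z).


x = 24 * sin(135) * cos(165) = -16.3923
y = 24 * sin(135) * sin(165) = 4.3923
z = 24 * cos(135) = -16.9706

(-16.3923, 4.3923, -16.9706)


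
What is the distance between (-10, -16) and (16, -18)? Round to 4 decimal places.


d = sqrt((16--10)^2 + (-18--16)^2) = 26.0768

26.0768


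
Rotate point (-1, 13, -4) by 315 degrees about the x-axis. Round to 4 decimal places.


x' = -1
y' = 13*cos(315) - -4*sin(315) = 6.364
z' = 13*sin(315) + -4*cos(315) = -12.0208

(-1, 6.364, -12.0208)


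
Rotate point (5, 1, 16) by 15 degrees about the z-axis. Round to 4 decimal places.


x' = 5*cos(15) - 1*sin(15) = 4.5708
y' = 5*sin(15) + 1*cos(15) = 2.26
z' = 16

(4.5708, 2.26, 16)


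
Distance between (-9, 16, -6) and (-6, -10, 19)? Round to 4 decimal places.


d = sqrt((-6--9)^2 + (-10-16)^2 + (19--6)^2) = 36.1939

36.1939


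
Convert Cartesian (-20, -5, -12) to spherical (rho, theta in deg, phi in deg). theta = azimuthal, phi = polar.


rho = sqrt((-20)^2 + (-5)^2 + (-12)^2) = 23.8537
theta = atan2(-5, -20) = 194.0362 deg
phi = acos(-12/23.8537) = 120.2031 deg

rho = 23.8537, theta = 194.0362 deg, phi = 120.2031 deg


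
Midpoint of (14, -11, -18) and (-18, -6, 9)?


Midpoint = ((14+-18)/2, (-11+-6)/2, (-18+9)/2) = (-2, -8.5, -4.5)

(-2, -8.5, -4.5)


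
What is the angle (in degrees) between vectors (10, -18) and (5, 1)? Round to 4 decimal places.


dot = 10*5 + -18*1 = 32
|u| = 20.5913, |v| = 5.099
cos(angle) = 0.3048
angle = 72.2553 degrees

72.2553 degrees


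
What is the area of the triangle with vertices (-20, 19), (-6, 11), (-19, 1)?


Area = |x1(y2-y3) + x2(y3-y1) + x3(y1-y2)| / 2
= |-20*(11-1) + -6*(1-19) + -19*(19-11)| / 2
= 122

122


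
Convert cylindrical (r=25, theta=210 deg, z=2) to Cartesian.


x = 25 * cos(210) = -21.6506
y = 25 * sin(210) = -12.5
z = 2

(-21.6506, -12.5, 2)


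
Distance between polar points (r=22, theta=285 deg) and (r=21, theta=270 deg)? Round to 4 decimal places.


d = sqrt(r1^2 + r2^2 - 2*r1*r2*cos(t2-t1))
d = sqrt(22^2 + 21^2 - 2*22*21*cos(270-285)) = 5.6995

5.6995


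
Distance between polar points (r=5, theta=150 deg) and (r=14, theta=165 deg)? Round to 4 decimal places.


d = sqrt(r1^2 + r2^2 - 2*r1*r2*cos(t2-t1))
d = sqrt(5^2 + 14^2 - 2*5*14*cos(165-150)) = 9.2612

9.2612


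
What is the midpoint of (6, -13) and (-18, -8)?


Midpoint = ((6+-18)/2, (-13+-8)/2) = (-6, -10.5)

(-6, -10.5)


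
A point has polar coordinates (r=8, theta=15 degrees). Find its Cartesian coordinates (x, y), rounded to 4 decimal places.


x = 8 * cos(15) = 7.7274
y = 8 * sin(15) = 2.0706

(7.7274, 2.0706)


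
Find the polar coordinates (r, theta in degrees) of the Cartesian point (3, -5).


r = sqrt(3^2 + (-5)^2) = 5.831
theta = atan2(-5, 3) = 300.9638 degrees

r = 5.831, theta = 300.9638 degrees


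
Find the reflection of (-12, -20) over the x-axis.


Reflection across x-axis: (x, y) -> (x, -y)
(-12, -20) -> (-12, 20)

(-12, 20)


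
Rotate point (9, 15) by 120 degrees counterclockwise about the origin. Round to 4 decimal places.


x' = 9*cos(120) - 15*sin(120) = -17.4904
y' = 9*sin(120) + 15*cos(120) = 0.2942

(-17.4904, 0.2942)


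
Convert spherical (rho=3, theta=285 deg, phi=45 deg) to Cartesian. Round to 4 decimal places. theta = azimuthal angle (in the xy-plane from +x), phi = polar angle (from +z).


x = 3 * sin(45) * cos(285) = 0.549
y = 3 * sin(45) * sin(285) = -2.049
z = 3 * cos(45) = 2.1213

(0.549, -2.049, 2.1213)


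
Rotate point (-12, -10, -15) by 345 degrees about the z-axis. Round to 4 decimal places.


x' = -12*cos(345) - -10*sin(345) = -14.1793
y' = -12*sin(345) + -10*cos(345) = -6.5534
z' = -15

(-14.1793, -6.5534, -15)


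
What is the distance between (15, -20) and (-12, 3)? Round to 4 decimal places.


d = sqrt((-12-15)^2 + (3--20)^2) = 35.4683

35.4683


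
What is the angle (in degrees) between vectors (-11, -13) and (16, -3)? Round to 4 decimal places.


dot = -11*16 + -13*-3 = -137
|u| = 17.0294, |v| = 16.2788
cos(angle) = -0.4942
angle = 119.6167 degrees

119.6167 degrees


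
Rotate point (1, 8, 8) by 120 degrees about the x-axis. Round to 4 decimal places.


x' = 1
y' = 8*cos(120) - 8*sin(120) = -10.9282
z' = 8*sin(120) + 8*cos(120) = 2.9282

(1, -10.9282, 2.9282)


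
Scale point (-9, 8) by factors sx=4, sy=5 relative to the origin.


Scaling: (x*sx, y*sy) = (-9*4, 8*5) = (-36, 40)

(-36, 40)


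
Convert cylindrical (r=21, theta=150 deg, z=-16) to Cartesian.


x = 21 * cos(150) = -18.1865
y = 21 * sin(150) = 10.5
z = -16

(-18.1865, 10.5, -16)


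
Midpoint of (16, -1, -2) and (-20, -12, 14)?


Midpoint = ((16+-20)/2, (-1+-12)/2, (-2+14)/2) = (-2, -6.5, 6)

(-2, -6.5, 6)


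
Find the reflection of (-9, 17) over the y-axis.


Reflection across y-axis: (x, y) -> (-x, y)
(-9, 17) -> (9, 17)

(9, 17)


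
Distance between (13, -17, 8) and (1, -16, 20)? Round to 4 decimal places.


d = sqrt((1-13)^2 + (-16--17)^2 + (20-8)^2) = 17

17


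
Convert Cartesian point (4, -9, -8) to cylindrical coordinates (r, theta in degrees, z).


r = sqrt(4^2 + (-9)^2) = 9.8489
theta = atan2(-9, 4) = 293.9625 deg
z = -8

r = 9.8489, theta = 293.9625 deg, z = -8


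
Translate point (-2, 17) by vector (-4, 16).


Translation: (x+dx, y+dy) = (-2+-4, 17+16) = (-6, 33)

(-6, 33)


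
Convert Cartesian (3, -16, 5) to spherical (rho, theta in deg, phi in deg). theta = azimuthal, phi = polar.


rho = sqrt(3^2 + (-16)^2 + 5^2) = 17.0294
theta = atan2(-16, 3) = 280.6197 deg
phi = acos(5/17.0294) = 72.9258 deg

rho = 17.0294, theta = 280.6197 deg, phi = 72.9258 deg


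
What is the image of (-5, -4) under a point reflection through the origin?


Reflection through origin: (x, y) -> (-x, -y)
(-5, -4) -> (5, 4)

(5, 4)


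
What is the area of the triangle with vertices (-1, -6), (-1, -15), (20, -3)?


Area = |x1(y2-y3) + x2(y3-y1) + x3(y1-y2)| / 2
= |-1*(-15--3) + -1*(-3--6) + 20*(-6--15)| / 2
= 94.5

94.5


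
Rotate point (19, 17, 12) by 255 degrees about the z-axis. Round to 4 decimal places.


x' = 19*cos(255) - 17*sin(255) = 11.5032
y' = 19*sin(255) + 17*cos(255) = -22.7525
z' = 12

(11.5032, -22.7525, 12)


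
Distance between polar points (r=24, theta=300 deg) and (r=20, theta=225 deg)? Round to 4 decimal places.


d = sqrt(r1^2 + r2^2 - 2*r1*r2*cos(t2-t1))
d = sqrt(24^2 + 20^2 - 2*24*20*cos(225-300)) = 26.9728

26.9728


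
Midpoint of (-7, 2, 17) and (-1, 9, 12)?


Midpoint = ((-7+-1)/2, (2+9)/2, (17+12)/2) = (-4, 5.5, 14.5)

(-4, 5.5, 14.5)


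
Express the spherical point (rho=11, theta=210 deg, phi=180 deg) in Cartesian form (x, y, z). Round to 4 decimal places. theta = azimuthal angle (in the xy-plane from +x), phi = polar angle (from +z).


x = 11 * sin(180) * cos(210) = 0
y = 11 * sin(180) * sin(210) = 0
z = 11 * cos(180) = -11

(0, 0, -11)


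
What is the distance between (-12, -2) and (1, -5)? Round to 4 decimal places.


d = sqrt((1--12)^2 + (-5--2)^2) = 13.3417

13.3417


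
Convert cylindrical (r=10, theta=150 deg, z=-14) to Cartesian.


x = 10 * cos(150) = -8.6603
y = 10 * sin(150) = 5
z = -14

(-8.6603, 5, -14)


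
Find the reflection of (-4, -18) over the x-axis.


Reflection across x-axis: (x, y) -> (x, -y)
(-4, -18) -> (-4, 18)

(-4, 18)


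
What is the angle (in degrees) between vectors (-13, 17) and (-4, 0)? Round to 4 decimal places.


dot = -13*-4 + 17*0 = 52
|u| = 21.4009, |v| = 4
cos(angle) = 0.6075
angle = 52.5946 degrees

52.5946 degrees


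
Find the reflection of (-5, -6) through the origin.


Reflection through origin: (x, y) -> (-x, -y)
(-5, -6) -> (5, 6)

(5, 6)


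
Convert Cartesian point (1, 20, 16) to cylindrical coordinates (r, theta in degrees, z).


r = sqrt(1^2 + 20^2) = 20.025
theta = atan2(20, 1) = 87.1376 deg
z = 16

r = 20.025, theta = 87.1376 deg, z = 16


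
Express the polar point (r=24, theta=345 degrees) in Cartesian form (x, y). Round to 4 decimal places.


x = 24 * cos(345) = 23.1822
y = 24 * sin(345) = -6.2117

(23.1822, -6.2117)


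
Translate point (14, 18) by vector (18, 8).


Translation: (x+dx, y+dy) = (14+18, 18+8) = (32, 26)

(32, 26)


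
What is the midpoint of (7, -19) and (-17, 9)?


Midpoint = ((7+-17)/2, (-19+9)/2) = (-5, -5)

(-5, -5)


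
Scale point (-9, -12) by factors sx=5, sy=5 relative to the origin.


Scaling: (x*sx, y*sy) = (-9*5, -12*5) = (-45, -60)

(-45, -60)


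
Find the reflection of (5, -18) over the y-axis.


Reflection across y-axis: (x, y) -> (-x, y)
(5, -18) -> (-5, -18)

(-5, -18)


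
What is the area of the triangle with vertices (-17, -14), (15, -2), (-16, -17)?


Area = |x1(y2-y3) + x2(y3-y1) + x3(y1-y2)| / 2
= |-17*(-2--17) + 15*(-17--14) + -16*(-14--2)| / 2
= 54

54


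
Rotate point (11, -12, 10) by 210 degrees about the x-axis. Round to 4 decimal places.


x' = 11
y' = -12*cos(210) - 10*sin(210) = 15.3923
z' = -12*sin(210) + 10*cos(210) = -2.6603

(11, 15.3923, -2.6603)


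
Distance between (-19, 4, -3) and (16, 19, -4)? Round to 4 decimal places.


d = sqrt((16--19)^2 + (19-4)^2 + (-4--3)^2) = 38.092

38.092


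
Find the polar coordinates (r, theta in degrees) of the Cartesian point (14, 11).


r = sqrt(14^2 + 11^2) = 17.8045
theta = atan2(11, 14) = 38.1572 degrees

r = 17.8045, theta = 38.1572 degrees


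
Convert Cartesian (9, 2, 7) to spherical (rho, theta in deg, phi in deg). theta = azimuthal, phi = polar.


rho = sqrt(9^2 + 2^2 + 7^2) = 11.5758
theta = atan2(2, 9) = 12.5288 deg
phi = acos(7/11.5758) = 52.7922 deg

rho = 11.5758, theta = 12.5288 deg, phi = 52.7922 deg


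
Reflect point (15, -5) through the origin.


Reflection through origin: (x, y) -> (-x, -y)
(15, -5) -> (-15, 5)

(-15, 5)


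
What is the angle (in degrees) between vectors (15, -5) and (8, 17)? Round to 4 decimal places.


dot = 15*8 + -5*17 = 35
|u| = 15.8114, |v| = 18.7883
cos(angle) = 0.1178
angle = 83.2338 degrees

83.2338 degrees


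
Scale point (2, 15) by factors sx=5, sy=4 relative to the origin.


Scaling: (x*sx, y*sy) = (2*5, 15*4) = (10, 60)

(10, 60)


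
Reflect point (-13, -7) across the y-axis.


Reflection across y-axis: (x, y) -> (-x, y)
(-13, -7) -> (13, -7)

(13, -7)


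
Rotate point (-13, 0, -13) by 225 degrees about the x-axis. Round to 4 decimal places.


x' = -13
y' = 0*cos(225) - -13*sin(225) = -9.1924
z' = 0*sin(225) + -13*cos(225) = 9.1924

(-13, -9.1924, 9.1924)


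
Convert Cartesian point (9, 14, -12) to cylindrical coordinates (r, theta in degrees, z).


r = sqrt(9^2 + 14^2) = 16.6433
theta = atan2(14, 9) = 57.2648 deg
z = -12

r = 16.6433, theta = 57.2648 deg, z = -12


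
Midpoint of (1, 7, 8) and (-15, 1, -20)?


Midpoint = ((1+-15)/2, (7+1)/2, (8+-20)/2) = (-7, 4, -6)

(-7, 4, -6)


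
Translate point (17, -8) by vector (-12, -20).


Translation: (x+dx, y+dy) = (17+-12, -8+-20) = (5, -28)

(5, -28)


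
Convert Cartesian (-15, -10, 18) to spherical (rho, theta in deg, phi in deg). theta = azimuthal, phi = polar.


rho = sqrt((-15)^2 + (-10)^2 + 18^2) = 25.4755
theta = atan2(-10, -15) = 213.6901 deg
phi = acos(18/25.4755) = 45.0441 deg

rho = 25.4755, theta = 213.6901 deg, phi = 45.0441 deg


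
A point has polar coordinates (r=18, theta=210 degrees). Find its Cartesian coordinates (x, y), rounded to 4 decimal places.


x = 18 * cos(210) = -15.5885
y = 18 * sin(210) = -9

(-15.5885, -9)


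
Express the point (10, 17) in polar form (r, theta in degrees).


r = sqrt(10^2 + 17^2) = 19.7231
theta = atan2(17, 10) = 59.5345 degrees

r = 19.7231, theta = 59.5345 degrees


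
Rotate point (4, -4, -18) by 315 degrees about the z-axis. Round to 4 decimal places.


x' = 4*cos(315) - -4*sin(315) = 0
y' = 4*sin(315) + -4*cos(315) = -5.6569
z' = -18

(0, -5.6569, -18)


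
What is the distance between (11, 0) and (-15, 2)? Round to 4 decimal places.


d = sqrt((-15-11)^2 + (2-0)^2) = 26.0768

26.0768


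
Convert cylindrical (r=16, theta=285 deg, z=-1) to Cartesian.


x = 16 * cos(285) = 4.1411
y = 16 * sin(285) = -15.4548
z = -1

(4.1411, -15.4548, -1)


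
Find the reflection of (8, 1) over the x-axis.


Reflection across x-axis: (x, y) -> (x, -y)
(8, 1) -> (8, -1)

(8, -1)


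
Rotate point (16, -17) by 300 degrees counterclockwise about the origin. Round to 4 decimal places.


x' = 16*cos(300) - -17*sin(300) = -6.7224
y' = 16*sin(300) + -17*cos(300) = -22.3564

(-6.7224, -22.3564)


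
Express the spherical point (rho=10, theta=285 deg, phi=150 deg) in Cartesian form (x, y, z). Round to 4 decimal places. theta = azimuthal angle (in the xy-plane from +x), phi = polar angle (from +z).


x = 10 * sin(150) * cos(285) = 1.2941
y = 10 * sin(150) * sin(285) = -4.8296
z = 10 * cos(150) = -8.6603

(1.2941, -4.8296, -8.6603)


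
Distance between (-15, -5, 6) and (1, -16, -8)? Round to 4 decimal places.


d = sqrt((1--15)^2 + (-16--5)^2 + (-8-6)^2) = 23.9374

23.9374


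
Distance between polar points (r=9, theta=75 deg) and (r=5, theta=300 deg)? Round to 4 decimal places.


d = sqrt(r1^2 + r2^2 - 2*r1*r2*cos(t2-t1))
d = sqrt(9^2 + 5^2 - 2*9*5*cos(300-75)) = 13.0246

13.0246


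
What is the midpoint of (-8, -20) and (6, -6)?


Midpoint = ((-8+6)/2, (-20+-6)/2) = (-1, -13)

(-1, -13)


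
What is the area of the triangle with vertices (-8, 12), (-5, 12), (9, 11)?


Area = |x1(y2-y3) + x2(y3-y1) + x3(y1-y2)| / 2
= |-8*(12-11) + -5*(11-12) + 9*(12-12)| / 2
= 1.5

1.5


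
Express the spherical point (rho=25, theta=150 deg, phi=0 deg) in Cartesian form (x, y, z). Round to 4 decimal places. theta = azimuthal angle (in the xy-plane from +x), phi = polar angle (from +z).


x = 25 * sin(0) * cos(150) = 0
y = 25 * sin(0) * sin(150) = 0
z = 25 * cos(0) = 25

(0, 0, 25)


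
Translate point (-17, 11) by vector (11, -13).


Translation: (x+dx, y+dy) = (-17+11, 11+-13) = (-6, -2)

(-6, -2)


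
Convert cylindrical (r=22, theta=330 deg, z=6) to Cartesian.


x = 22 * cos(330) = 19.0526
y = 22 * sin(330) = -11
z = 6

(19.0526, -11, 6)


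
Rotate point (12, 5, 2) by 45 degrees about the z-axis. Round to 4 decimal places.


x' = 12*cos(45) - 5*sin(45) = 4.9497
y' = 12*sin(45) + 5*cos(45) = 12.0208
z' = 2

(4.9497, 12.0208, 2)


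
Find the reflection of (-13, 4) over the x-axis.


Reflection across x-axis: (x, y) -> (x, -y)
(-13, 4) -> (-13, -4)

(-13, -4)


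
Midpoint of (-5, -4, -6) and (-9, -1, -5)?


Midpoint = ((-5+-9)/2, (-4+-1)/2, (-6+-5)/2) = (-7, -2.5, -5.5)

(-7, -2.5, -5.5)


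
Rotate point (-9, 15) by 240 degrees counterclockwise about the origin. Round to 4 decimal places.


x' = -9*cos(240) - 15*sin(240) = 17.4904
y' = -9*sin(240) + 15*cos(240) = 0.2942

(17.4904, 0.2942)


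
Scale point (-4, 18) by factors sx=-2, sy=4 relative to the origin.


Scaling: (x*sx, y*sy) = (-4*-2, 18*4) = (8, 72)

(8, 72)


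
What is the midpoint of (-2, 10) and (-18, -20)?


Midpoint = ((-2+-18)/2, (10+-20)/2) = (-10, -5)

(-10, -5)


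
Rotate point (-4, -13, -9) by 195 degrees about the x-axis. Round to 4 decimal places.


x' = -4
y' = -13*cos(195) - -9*sin(195) = 10.2277
z' = -13*sin(195) + -9*cos(195) = 12.058

(-4, 10.2277, 12.058)


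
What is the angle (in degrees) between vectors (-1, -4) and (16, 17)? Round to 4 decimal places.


dot = -1*16 + -4*17 = -84
|u| = 4.1231, |v| = 23.3452
cos(angle) = -0.8727
angle = 150.7719 degrees

150.7719 degrees


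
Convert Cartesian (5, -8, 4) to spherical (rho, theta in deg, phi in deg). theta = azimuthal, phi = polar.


rho = sqrt(5^2 + (-8)^2 + 4^2) = 10.247
theta = atan2(-8, 5) = 302.0054 deg
phi = acos(4/10.247) = 67.0231 deg

rho = 10.247, theta = 302.0054 deg, phi = 67.0231 deg


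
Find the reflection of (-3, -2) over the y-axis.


Reflection across y-axis: (x, y) -> (-x, y)
(-3, -2) -> (3, -2)

(3, -2)


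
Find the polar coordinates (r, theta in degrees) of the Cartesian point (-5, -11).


r = sqrt((-5)^2 + (-11)^2) = 12.083
theta = atan2(-11, -5) = 245.556 degrees

r = 12.083, theta = 245.556 degrees


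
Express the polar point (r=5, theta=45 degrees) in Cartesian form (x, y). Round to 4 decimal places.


x = 5 * cos(45) = 3.5355
y = 5 * sin(45) = 3.5355

(3.5355, 3.5355)


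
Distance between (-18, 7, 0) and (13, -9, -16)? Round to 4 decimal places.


d = sqrt((13--18)^2 + (-9-7)^2 + (-16-0)^2) = 38.3797

38.3797


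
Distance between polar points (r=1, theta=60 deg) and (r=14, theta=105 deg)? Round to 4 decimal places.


d = sqrt(r1^2 + r2^2 - 2*r1*r2*cos(t2-t1))
d = sqrt(1^2 + 14^2 - 2*1*14*cos(105-60)) = 13.3117

13.3117


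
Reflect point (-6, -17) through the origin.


Reflection through origin: (x, y) -> (-x, -y)
(-6, -17) -> (6, 17)

(6, 17)


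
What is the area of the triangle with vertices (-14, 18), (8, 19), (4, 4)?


Area = |x1(y2-y3) + x2(y3-y1) + x3(y1-y2)| / 2
= |-14*(19-4) + 8*(4-18) + 4*(18-19)| / 2
= 163

163


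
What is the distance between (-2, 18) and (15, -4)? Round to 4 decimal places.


d = sqrt((15--2)^2 + (-4-18)^2) = 27.8029

27.8029


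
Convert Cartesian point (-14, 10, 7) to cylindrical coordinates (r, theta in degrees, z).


r = sqrt((-14)^2 + 10^2) = 17.2047
theta = atan2(10, -14) = 144.4623 deg
z = 7

r = 17.2047, theta = 144.4623 deg, z = 7


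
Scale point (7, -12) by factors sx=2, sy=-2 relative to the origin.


Scaling: (x*sx, y*sy) = (7*2, -12*-2) = (14, 24)

(14, 24)


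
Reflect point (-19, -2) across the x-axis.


Reflection across x-axis: (x, y) -> (x, -y)
(-19, -2) -> (-19, 2)

(-19, 2)


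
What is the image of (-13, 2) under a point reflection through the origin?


Reflection through origin: (x, y) -> (-x, -y)
(-13, 2) -> (13, -2)

(13, -2)


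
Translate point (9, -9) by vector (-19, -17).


Translation: (x+dx, y+dy) = (9+-19, -9+-17) = (-10, -26)

(-10, -26)


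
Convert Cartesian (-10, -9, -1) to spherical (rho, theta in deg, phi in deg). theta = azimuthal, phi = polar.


rho = sqrt((-10)^2 + (-9)^2 + (-1)^2) = 13.4907
theta = atan2(-9, -10) = 221.9872 deg
phi = acos(-1/13.4907) = 94.2509 deg

rho = 13.4907, theta = 221.9872 deg, phi = 94.2509 deg


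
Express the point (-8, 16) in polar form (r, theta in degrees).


r = sqrt((-8)^2 + 16^2) = 17.8885
theta = atan2(16, -8) = 116.5651 degrees

r = 17.8885, theta = 116.5651 degrees


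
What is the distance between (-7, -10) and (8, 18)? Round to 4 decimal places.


d = sqrt((8--7)^2 + (18--10)^2) = 31.7648

31.7648


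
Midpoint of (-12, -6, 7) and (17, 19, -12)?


Midpoint = ((-12+17)/2, (-6+19)/2, (7+-12)/2) = (2.5, 6.5, -2.5)

(2.5, 6.5, -2.5)


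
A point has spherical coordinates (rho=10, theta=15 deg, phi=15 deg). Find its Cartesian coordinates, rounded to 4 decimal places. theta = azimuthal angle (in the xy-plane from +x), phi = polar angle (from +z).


x = 10 * sin(15) * cos(15) = 2.5
y = 10 * sin(15) * sin(15) = 0.6699
z = 10 * cos(15) = 9.6593

(2.5, 0.6699, 9.6593)


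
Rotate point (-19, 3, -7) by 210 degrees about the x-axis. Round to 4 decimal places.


x' = -19
y' = 3*cos(210) - -7*sin(210) = -6.0981
z' = 3*sin(210) + -7*cos(210) = 4.5622

(-19, -6.0981, 4.5622)


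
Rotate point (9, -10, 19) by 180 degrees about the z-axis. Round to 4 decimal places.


x' = 9*cos(180) - -10*sin(180) = -9
y' = 9*sin(180) + -10*cos(180) = 10
z' = 19

(-9, 10, 19)


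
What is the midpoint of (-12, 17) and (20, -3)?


Midpoint = ((-12+20)/2, (17+-3)/2) = (4, 7)

(4, 7)


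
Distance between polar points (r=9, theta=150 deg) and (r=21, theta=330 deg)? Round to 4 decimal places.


d = sqrt(r1^2 + r2^2 - 2*r1*r2*cos(t2-t1))
d = sqrt(9^2 + 21^2 - 2*9*21*cos(330-150)) = 30

30


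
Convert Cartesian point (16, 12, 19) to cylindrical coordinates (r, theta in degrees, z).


r = sqrt(16^2 + 12^2) = 20
theta = atan2(12, 16) = 36.8699 deg
z = 19

r = 20, theta = 36.8699 deg, z = 19
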